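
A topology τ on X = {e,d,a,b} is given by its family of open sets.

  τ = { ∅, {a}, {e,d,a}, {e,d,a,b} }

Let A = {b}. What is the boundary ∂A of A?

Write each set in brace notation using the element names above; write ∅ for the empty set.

{b}

open subsets of A: ∅; so int(A) = ∅
closure: X∖int(X∖A) = X∖{e,d,a} = {b}
∂A = {b} minus ∅ = {b}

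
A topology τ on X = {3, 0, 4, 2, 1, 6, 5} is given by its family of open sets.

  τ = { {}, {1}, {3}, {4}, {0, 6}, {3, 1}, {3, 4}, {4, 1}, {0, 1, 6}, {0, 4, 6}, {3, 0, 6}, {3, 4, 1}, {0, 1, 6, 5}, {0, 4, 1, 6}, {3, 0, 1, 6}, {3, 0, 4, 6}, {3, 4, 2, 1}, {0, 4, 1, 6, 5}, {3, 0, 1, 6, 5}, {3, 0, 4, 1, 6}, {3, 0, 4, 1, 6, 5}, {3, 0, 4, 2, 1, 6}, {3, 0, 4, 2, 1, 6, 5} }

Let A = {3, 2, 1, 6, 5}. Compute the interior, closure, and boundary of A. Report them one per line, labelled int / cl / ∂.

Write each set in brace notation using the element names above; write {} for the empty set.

interior: largest open inside A is {3, 1} (from {}, {1}, {3}, {3, 1})
cl via duality: int({0, 4}) = {4}, so X∖{4} = {3, 0, 2, 1, 6, 5}
cl∖int = {0, 2, 6, 5}

int(A) = {3, 1}
cl(A)  = {3, 0, 2, 1, 6, 5}
∂A     = {0, 2, 6, 5}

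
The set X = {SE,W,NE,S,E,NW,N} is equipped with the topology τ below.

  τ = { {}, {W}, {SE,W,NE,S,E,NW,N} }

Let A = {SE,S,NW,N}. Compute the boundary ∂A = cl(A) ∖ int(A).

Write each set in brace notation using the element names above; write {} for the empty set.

U open, U⊆A: {}. int(A) = ⋃ = {}
X∖A={W,NE,E}, int(X∖A)={W}, hence cl(A)={SE,NE,S,E,NW,N}
∂A: remove int from cl → {SE,NE,S,E,NW,N}

{SE,NE,S,E,NW,N}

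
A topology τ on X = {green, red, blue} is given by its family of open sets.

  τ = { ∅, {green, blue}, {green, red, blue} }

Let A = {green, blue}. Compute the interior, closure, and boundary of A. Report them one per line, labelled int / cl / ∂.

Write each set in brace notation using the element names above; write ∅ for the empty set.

int(A) = {green, blue}
cl(A)  = {green, red, blue}
∂A     = {red}

opens ⊆ A: ∅, {green, blue}; union → int = {green, blue}
complement {red}; its interior ∅; cl(A) = X∖∅ = {green, red, blue}
boundary = {green, red, blue} ∖ {green, blue} = {red}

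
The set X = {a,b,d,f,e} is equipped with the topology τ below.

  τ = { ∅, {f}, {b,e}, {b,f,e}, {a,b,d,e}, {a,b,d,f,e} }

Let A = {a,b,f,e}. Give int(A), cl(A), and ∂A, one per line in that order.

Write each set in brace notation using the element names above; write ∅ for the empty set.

int(A) = {b,f,e}
cl(A)  = {a,b,d,f,e}
∂A     = {a,d}

opens ⊆ A: ∅, {f}, {b,e}, {b,f,e}; union → int = {b,f,e}
complement {d}; its interior ∅; cl(A) = X∖∅ = {a,b,d,f,e}
boundary = {a,b,d,f,e} ∖ {b,f,e} = {a,d}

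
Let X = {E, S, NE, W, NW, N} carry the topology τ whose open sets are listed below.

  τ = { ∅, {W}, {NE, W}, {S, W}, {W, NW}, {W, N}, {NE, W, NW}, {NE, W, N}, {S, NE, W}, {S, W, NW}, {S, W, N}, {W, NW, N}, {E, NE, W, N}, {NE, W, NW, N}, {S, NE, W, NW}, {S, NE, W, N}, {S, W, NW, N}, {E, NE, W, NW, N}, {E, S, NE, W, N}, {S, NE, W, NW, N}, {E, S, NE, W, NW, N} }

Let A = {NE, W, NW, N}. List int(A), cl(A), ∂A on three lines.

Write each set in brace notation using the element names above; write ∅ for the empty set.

int(A) = {NE, W, NW, N}
cl(A)  = {E, S, NE, W, NW, N}
∂A     = {E, S}

opens ⊆ A: ∅, {W}, {NE, W}, {W, NW}, {W, N}, {NE, W, NW}, {W, NW, N}, {NE, W, N}, {NE, W, NW, N}; union → int = {NE, W, NW, N}
complement {E, S}; its interior ∅; cl(A) = X∖∅ = {E, S, NE, W, NW, N}
boundary = {E, S, NE, W, NW, N} ∖ {NE, W, NW, N} = {E, S}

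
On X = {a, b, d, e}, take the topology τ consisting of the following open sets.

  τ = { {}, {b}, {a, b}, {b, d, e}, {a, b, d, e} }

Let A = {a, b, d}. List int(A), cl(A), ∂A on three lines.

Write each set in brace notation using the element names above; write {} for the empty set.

open subsets of A: {}, {b}, {a, b}; so int(A) = {a, b}
closure: X∖int(X∖A) = X∖{} = {a, b, d, e}
∂A = {a, b, d, e} minus {a, b} = {d, e}

int(A) = {a, b}
cl(A)  = {a, b, d, e}
∂A     = {d, e}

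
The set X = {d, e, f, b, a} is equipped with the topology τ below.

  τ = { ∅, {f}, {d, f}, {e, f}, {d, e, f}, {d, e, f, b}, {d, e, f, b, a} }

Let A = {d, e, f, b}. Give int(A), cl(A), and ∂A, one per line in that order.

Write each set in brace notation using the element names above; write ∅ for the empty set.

opens ⊆ A: ∅, {f}, {d, f}, {e, f}, {d, e, f}, {d, e, f, b}; union → int = {d, e, f, b}
complement {a}; its interior ∅; cl(A) = X∖∅ = {d, e, f, b, a}
boundary = {d, e, f, b, a} ∖ {d, e, f, b} = {a}

int(A) = {d, e, f, b}
cl(A)  = {d, e, f, b, a}
∂A     = {a}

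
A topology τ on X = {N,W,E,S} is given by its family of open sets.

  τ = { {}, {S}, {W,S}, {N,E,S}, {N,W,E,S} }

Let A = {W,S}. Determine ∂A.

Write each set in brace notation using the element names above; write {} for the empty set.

{N,E}

opens ⊆ A: {}, {S}, {W,S}; union → int = {W,S}
complement {N,E}; its interior {}; cl(A) = X∖{} = {N,W,E,S}
boundary = {N,W,E,S} ∖ {W,S} = {N,E}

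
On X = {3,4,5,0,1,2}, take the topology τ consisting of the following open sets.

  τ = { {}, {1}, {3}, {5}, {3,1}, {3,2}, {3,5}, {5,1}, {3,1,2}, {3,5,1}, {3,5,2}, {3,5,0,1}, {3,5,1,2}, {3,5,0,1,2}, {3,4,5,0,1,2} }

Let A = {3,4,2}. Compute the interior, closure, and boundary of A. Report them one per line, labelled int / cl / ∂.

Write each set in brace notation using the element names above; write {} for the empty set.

int(A) = {3,2}
cl(A)  = {3,4,0,2}
∂A     = {4,0}

interior: largest open inside A is {3,2} (from {}, {3}, {3,2})
cl via duality: int({5,0,1}) = {5,1}, so X∖{5,1} = {3,4,0,2}
cl∖int = {4,0}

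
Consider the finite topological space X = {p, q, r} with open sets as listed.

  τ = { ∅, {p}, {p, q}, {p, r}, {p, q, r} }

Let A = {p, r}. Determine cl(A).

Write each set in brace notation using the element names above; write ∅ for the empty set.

{p, q, r}

complement {q}; its interior ∅; cl(A) = X∖∅ = {p, q, r}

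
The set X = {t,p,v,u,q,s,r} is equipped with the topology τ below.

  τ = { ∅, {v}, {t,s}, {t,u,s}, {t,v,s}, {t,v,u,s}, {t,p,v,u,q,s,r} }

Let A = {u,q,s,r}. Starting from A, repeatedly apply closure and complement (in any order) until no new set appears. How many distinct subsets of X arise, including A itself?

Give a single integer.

8

closure: X∖int(X∖A) = X∖{v} = {t,p,u,q,s,r}
Let k=closure and c=complement:
  1. A     = {u,q,s,r}
  2. kA    = {t,p,u,q,s,r}
  3. cA    = {t,p,v}
  4. ckA   = {v}
  5. kcA   = {t,p,v,u,q,s,r}
  6. kckA  = {p,v,q,r}
  7. ckcA  = ∅
  8. ckckA = {t,u,s}
— saturated at 8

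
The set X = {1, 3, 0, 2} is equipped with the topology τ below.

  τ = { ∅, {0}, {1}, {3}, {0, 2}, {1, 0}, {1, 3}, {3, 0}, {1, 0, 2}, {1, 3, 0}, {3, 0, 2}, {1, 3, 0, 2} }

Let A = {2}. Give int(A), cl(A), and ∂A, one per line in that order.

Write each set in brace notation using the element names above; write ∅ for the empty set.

interior: largest open inside A is ∅ (from ∅)
cl via duality: int({1, 3, 0}) = {1, 3, 0}, so X∖{1, 3, 0} = {2}
cl∖int = {2}

int(A) = ∅
cl(A)  = {2}
∂A     = {2}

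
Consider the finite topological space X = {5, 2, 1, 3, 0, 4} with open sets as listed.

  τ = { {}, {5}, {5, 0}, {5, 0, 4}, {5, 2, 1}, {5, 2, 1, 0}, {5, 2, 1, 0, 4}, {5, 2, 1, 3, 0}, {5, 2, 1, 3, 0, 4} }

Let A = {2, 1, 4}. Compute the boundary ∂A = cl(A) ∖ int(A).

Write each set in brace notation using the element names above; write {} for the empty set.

U open, U⊆A: {}. int(A) = ⋃ = {}
X∖A={5, 3, 0}, int(X∖A)={5, 0}, hence cl(A)={2, 1, 3, 4}
∂A: remove int from cl → {2, 1, 3, 4}

{2, 1, 3, 4}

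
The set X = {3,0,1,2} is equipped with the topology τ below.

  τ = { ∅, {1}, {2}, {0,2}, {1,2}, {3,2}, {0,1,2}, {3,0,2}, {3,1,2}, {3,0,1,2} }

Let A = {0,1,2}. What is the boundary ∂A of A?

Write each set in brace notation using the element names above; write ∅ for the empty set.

{3}

U open, U⊆A: ∅, {2}, {1}, {1,2}, {0,2}, {0,1,2}. int(A) = ⋃ = {0,1,2}
X∖A={3}, int(X∖A)=∅, hence cl(A)={3,0,1,2}
∂A: remove int from cl → {3}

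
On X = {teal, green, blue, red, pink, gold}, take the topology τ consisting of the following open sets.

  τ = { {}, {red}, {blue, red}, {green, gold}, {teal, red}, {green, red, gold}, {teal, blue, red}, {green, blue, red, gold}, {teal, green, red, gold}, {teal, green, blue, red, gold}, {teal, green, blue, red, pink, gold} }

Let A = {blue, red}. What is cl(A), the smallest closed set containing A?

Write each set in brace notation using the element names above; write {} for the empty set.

{teal, blue, red, pink}

closure: X∖int(X∖A) = X∖{green, gold} = {teal, blue, red, pink}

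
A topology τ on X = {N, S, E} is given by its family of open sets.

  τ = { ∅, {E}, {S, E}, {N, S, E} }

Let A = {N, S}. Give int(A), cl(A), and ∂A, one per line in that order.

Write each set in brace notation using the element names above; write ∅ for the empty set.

interior: largest open inside A is ∅ (from ∅)
cl via duality: int({E}) = {E}, so X∖{E} = {N, S}
cl∖int = {N, S}

int(A) = ∅
cl(A)  = {N, S}
∂A     = {N, S}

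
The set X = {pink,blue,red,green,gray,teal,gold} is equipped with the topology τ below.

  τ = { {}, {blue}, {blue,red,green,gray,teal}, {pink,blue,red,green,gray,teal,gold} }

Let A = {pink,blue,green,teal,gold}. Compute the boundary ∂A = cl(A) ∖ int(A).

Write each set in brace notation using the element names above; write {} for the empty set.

interior: largest open inside A is {blue} (from {}, {blue})
cl via duality: int({red,gray}) = {}, so X∖{} = {pink,blue,red,green,gray,teal,gold}
cl∖int = {pink,red,green,gray,teal,gold}

{pink,red,green,gray,teal,gold}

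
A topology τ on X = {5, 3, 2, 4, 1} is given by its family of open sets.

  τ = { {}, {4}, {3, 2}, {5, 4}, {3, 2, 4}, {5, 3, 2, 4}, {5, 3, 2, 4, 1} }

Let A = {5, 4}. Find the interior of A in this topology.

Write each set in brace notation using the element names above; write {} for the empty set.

{5, 4}

opens ⊆ A: {}, {4}, {5, 4}; union → int = {5, 4}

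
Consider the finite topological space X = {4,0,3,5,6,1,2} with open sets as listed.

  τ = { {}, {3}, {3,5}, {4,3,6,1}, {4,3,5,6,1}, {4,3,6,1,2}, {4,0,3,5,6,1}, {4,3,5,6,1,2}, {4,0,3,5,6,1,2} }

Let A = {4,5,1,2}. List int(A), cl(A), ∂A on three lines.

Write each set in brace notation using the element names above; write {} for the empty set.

int(A) = {}
cl(A)  = {4,0,5,6,1,2}
∂A     = {4,0,5,6,1,2}

interior: largest open inside A is {} (from {})
cl via duality: int({0,3,6}) = {3}, so X∖{3} = {4,0,5,6,1,2}
cl∖int = {4,0,5,6,1,2}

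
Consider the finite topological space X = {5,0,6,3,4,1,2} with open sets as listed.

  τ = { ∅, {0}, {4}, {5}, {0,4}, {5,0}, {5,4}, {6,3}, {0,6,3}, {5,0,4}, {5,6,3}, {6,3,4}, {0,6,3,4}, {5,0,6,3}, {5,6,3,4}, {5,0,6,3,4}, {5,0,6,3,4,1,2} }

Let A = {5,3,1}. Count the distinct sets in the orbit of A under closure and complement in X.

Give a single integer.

10

X∖A={0,6,4,2}, int(X∖A)={0,4}, hence cl(A)={5,6,3,1,2}
Orbit (k=closure, c=complement):
  1. A     = {5,3,1}
  2. kA    = {5,6,3,1,2}
  3. cA    = {0,6,4,2}
  4. ckA   = {0,4}
  5. kcA   = {0,6,3,4,1,2}
  6. kckA  = {0,4,1,2}
  7. ckcA  = {5}
  8. ckckA = {5,6,3}
  9. kckcA = {5,1,2}
  10. ckckcA = {0,6,3,4}
(closed under both — stop)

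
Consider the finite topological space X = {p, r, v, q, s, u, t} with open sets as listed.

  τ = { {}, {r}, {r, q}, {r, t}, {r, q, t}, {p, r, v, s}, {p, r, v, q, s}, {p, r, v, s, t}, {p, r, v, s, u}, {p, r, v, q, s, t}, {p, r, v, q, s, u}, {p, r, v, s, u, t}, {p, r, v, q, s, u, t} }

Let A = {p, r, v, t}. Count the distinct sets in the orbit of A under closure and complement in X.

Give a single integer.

6

complement {q, s, u}; its interior {}; cl(A) = X∖{} = {p, r, v, q, s, u, t}
With k = closure, c = complement:
  1. A     = {p, r, v, t}
  2. kA    = {p, r, v, q, s, u, t}
  3. cA    = {q, s, u}
  4. ckA   = {}
  5. kcA   = {p, v, q, s, u}
  6. ckcA  = {r, t}
k, c of each give nothing new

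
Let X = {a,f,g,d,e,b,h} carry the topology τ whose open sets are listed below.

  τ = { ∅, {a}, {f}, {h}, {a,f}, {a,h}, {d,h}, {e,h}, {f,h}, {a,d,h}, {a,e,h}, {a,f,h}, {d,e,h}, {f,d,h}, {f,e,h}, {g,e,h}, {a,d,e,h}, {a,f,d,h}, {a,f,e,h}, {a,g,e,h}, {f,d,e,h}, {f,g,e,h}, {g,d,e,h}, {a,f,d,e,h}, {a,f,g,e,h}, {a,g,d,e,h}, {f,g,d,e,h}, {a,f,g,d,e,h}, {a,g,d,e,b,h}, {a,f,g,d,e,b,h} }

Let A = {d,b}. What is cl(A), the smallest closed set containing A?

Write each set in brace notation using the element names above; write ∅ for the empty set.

complement {a,f,g,e,h}; its interior {a,f,g,e,h}; cl(A) = X∖{a,f,g,e,h} = {d,b}

{d,b}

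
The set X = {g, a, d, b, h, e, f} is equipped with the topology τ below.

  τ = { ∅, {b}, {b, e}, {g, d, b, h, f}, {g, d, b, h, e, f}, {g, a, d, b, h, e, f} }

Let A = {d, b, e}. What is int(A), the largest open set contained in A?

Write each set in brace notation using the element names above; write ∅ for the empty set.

{b, e}

U open, U⊆A: ∅, {b}, {b, e}. int(A) = ⋃ = {b, e}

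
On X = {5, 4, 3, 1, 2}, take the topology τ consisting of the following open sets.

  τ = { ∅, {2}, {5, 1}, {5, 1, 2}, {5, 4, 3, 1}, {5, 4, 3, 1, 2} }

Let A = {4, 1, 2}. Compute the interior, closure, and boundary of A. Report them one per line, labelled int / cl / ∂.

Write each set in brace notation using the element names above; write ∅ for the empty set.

U open, U⊆A: ∅, {2}. int(A) = ⋃ = {2}
X∖A={5, 3}, int(X∖A)=∅, hence cl(A)={5, 4, 3, 1, 2}
∂A: remove int from cl → {5, 4, 3, 1}

int(A) = {2}
cl(A)  = {5, 4, 3, 1, 2}
∂A     = {5, 4, 3, 1}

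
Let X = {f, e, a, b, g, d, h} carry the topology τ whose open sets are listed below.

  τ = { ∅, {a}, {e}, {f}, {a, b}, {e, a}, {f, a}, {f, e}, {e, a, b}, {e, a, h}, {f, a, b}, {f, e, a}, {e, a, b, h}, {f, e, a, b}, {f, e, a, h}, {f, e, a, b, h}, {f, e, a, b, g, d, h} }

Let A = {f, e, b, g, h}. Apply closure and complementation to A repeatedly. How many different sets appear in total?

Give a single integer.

8

closure: X∖int(X∖A) = X∖{a} = {f, e, b, g, d, h}
Let k=closure and c=complement:
  1. A     = {f, e, b, g, h}
  2. kA    = {f, e, b, g, d, h}
  3. cA    = {a, d}
  4. ckA   = {a}
  5. kcA   = {a, b, g, d, h}
  6. ckcA  = {f, e}
  7. kckcA = {f, e, g, d, h}
  8. ckckcA = {a, b}
— saturated at 8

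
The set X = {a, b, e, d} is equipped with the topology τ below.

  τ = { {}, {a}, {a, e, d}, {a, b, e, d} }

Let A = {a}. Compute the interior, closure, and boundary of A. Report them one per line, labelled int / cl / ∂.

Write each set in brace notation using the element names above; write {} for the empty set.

open subsets of A: {}, {a}; so int(A) = {a}
closure: X∖int(X∖A) = X∖{} = {a, b, e, d}
∂A = {a, b, e, d} minus {a} = {b, e, d}

int(A) = {a}
cl(A)  = {a, b, e, d}
∂A     = {b, e, d}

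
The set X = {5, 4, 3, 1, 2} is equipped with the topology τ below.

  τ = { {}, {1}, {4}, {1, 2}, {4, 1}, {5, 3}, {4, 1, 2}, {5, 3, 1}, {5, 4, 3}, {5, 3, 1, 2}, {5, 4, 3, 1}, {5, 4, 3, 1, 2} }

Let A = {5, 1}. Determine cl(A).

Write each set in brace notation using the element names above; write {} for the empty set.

complement {4, 3, 2}; its interior {4}; cl(A) = X∖{4} = {5, 3, 1, 2}

{5, 3, 1, 2}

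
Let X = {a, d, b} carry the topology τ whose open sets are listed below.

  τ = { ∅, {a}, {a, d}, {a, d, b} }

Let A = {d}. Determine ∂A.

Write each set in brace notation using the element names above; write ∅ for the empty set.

{d, b}

interior: largest open inside A is ∅ (from ∅)
cl via duality: int({a, b}) = {a}, so X∖{a} = {d, b}
cl∖int = {d, b}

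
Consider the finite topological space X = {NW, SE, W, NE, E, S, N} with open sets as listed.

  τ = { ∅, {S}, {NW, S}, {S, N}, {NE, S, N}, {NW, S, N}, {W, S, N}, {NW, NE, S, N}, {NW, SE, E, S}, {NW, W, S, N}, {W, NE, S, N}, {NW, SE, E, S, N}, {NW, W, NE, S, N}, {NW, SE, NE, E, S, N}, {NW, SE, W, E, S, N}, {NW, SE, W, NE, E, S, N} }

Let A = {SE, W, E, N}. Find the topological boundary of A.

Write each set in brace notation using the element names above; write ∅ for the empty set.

{SE, W, NE, E, N}

opens ⊆ A: ∅; union → int = ∅
complement {NW, NE, S}; its interior {NW, S}; cl(A) = X∖{NW, S} = {SE, W, NE, E, N}
boundary = {SE, W, NE, E, N} ∖ ∅ = {SE, W, NE, E, N}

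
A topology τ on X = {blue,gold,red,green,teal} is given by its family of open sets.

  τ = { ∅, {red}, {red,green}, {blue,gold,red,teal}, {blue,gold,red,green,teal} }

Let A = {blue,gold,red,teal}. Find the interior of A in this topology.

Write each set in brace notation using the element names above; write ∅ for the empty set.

opens ⊆ A: ∅, {red}, {blue,gold,red,teal}; union → int = {blue,gold,red,teal}

{blue,gold,red,teal}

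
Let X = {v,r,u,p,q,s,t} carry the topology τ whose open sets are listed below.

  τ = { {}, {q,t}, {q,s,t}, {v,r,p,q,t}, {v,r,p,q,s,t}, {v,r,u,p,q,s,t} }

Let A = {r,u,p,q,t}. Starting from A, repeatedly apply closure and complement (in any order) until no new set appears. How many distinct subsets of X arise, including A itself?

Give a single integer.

6

X∖A={v,s}, int(X∖A)={}, hence cl(A)={v,r,u,p,q,s,t}
Orbit (k=closure, c=complement):
  1. A     = {r,u,p,q,t}
  2. kA    = {v,r,u,p,q,s,t}
  3. cA    = {v,s}
  4. ckA   = {}
  5. kcA   = {v,r,u,p,s}
  6. ckcA  = {q,t}
(closed under both — stop)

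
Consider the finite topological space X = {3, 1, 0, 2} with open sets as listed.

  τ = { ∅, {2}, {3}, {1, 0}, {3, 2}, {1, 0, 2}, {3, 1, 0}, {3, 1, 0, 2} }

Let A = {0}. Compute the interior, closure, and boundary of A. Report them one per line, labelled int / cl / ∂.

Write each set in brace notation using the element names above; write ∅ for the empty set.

open subsets of A: ∅; so int(A) = ∅
closure: X∖int(X∖A) = X∖{3, 2} = {1, 0}
∂A = {1, 0} minus ∅ = {1, 0}

int(A) = ∅
cl(A)  = {1, 0}
∂A     = {1, 0}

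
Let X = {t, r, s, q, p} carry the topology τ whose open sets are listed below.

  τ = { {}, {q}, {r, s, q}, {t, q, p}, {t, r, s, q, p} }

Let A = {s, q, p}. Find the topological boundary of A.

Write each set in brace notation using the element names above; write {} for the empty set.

{t, r, s, p}

U open, U⊆A: {}, {q}. int(A) = ⋃ = {q}
X∖A={t, r}, int(X∖A)={}, hence cl(A)={t, r, s, q, p}
∂A: remove int from cl → {t, r, s, p}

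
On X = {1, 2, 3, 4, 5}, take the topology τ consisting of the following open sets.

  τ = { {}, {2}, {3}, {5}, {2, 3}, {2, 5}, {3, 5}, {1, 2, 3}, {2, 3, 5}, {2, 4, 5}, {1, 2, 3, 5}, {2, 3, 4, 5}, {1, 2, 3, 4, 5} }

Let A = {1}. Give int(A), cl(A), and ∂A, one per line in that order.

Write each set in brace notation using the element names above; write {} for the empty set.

open subsets of A: {}; so int(A) = {}
closure: X∖int(X∖A) = X∖{2, 3, 4, 5} = {1}
∂A = {1} minus {} = {1}

int(A) = {}
cl(A)  = {1}
∂A     = {1}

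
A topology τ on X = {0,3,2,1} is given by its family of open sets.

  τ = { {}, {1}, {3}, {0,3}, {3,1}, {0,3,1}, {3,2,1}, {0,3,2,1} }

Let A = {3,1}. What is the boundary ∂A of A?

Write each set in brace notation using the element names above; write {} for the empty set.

U open, U⊆A: {}, {3}, {1}, {3,1}. int(A) = ⋃ = {3,1}
X∖A={0,2}, int(X∖A)={}, hence cl(A)={0,3,2,1}
∂A: remove int from cl → {0,2}

{0,2}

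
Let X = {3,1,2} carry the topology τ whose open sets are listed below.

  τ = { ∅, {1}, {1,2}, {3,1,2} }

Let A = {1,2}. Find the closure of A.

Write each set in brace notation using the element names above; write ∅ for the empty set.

closure: X∖int(X∖A) = X∖∅ = {3,1,2}

{3,1,2}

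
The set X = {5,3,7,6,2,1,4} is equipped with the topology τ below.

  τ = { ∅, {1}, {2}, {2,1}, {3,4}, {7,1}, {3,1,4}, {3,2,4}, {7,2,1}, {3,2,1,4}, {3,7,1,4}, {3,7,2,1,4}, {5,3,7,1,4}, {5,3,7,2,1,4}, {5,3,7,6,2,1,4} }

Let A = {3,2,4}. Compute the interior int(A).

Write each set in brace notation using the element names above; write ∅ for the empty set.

{3,2,4}

U open, U⊆A: ∅, {2}, {3,4}, {3,2,4}. int(A) = ⋃ = {3,2,4}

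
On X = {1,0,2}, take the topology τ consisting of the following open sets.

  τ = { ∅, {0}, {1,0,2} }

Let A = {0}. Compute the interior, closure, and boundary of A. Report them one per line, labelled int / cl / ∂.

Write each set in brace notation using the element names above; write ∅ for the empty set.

int(A) = {0}
cl(A)  = {1,0,2}
∂A     = {1,2}

opens ⊆ A: ∅, {0}; union → int = {0}
complement {1,2}; its interior ∅; cl(A) = X∖∅ = {1,0,2}
boundary = {1,0,2} ∖ {0} = {1,2}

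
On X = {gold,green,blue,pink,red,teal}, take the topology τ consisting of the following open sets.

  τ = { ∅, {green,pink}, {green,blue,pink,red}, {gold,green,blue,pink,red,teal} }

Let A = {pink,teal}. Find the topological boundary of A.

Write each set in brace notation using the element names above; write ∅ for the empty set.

open subsets of A: ∅; so int(A) = ∅
closure: X∖int(X∖A) = X∖∅ = {gold,green,blue,pink,red,teal}
∂A = {gold,green,blue,pink,red,teal} minus ∅ = {gold,green,blue,pink,red,teal}

{gold,green,blue,pink,red,teal}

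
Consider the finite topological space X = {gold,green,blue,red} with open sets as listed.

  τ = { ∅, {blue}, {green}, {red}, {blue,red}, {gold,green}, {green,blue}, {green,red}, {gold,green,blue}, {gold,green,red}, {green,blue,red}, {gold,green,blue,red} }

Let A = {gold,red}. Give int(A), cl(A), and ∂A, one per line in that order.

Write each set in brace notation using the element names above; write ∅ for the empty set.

open subsets of A: ∅, {red}; so int(A) = {red}
closure: X∖int(X∖A) = X∖{green,blue} = {gold,red}
∂A = {gold,red} minus {red} = {gold}

int(A) = {red}
cl(A)  = {gold,red}
∂A     = {gold}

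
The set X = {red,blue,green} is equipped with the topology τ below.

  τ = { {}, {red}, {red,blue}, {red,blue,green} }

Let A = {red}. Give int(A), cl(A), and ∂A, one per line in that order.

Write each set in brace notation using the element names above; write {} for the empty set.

U open, U⊆A: {}, {red}. int(A) = ⋃ = {red}
X∖A={blue,green}, int(X∖A)={}, hence cl(A)={red,blue,green}
∂A: remove int from cl → {blue,green}

int(A) = {red}
cl(A)  = {red,blue,green}
∂A     = {blue,green}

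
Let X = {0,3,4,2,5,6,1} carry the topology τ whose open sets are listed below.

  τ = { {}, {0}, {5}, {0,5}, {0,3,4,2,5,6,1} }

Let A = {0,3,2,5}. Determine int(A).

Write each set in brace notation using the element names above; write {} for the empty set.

{0,5}

U open, U⊆A: {}, {5}, {0}, {0,5}. int(A) = ⋃ = {0,5}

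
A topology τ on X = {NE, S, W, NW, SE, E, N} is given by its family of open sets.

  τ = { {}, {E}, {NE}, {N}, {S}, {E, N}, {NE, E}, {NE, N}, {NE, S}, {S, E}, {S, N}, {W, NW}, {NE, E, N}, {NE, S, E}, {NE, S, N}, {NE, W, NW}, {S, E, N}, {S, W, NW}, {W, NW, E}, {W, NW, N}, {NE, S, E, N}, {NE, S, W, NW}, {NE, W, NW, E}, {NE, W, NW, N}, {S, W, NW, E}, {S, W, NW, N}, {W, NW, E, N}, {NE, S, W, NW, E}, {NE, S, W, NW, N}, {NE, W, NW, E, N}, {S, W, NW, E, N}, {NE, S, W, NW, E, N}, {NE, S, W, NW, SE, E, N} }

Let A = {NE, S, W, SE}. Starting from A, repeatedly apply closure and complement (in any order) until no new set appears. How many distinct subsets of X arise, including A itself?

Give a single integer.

10

X∖A={NW, E, N}, int(X∖A)={E, N}, hence cl(A)={NE, S, W, NW, SE}
Orbit (k=closure, c=complement):
  1. A     = {NE, S, W, SE}
  2. kA    = {NE, S, W, NW, SE}
  3. cA    = {NW, E, N}
  4. ckA   = {E, N}
  5. kcA   = {W, NW, SE, E, N}
  6. kckA  = {SE, E, N}
  7. ckcA  = {NE, S}
  8. ckckA = {NE, S, W, NW}
  9. kckcA = {NE, S, SE}
  10. ckckcA = {W, NW, E, N}
(closed under both — stop)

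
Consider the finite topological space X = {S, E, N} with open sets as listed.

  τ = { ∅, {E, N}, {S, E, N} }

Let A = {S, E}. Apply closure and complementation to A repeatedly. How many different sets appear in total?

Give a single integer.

complement {N}; its interior ∅; cl(A) = X∖∅ = {S, E, N}
With k = closure, c = complement:
  1. A     = {S, E}
  2. kA    = {S, E, N}
  3. cA    = {N}
  4. ckA   = ∅
k, c of each give nothing new

4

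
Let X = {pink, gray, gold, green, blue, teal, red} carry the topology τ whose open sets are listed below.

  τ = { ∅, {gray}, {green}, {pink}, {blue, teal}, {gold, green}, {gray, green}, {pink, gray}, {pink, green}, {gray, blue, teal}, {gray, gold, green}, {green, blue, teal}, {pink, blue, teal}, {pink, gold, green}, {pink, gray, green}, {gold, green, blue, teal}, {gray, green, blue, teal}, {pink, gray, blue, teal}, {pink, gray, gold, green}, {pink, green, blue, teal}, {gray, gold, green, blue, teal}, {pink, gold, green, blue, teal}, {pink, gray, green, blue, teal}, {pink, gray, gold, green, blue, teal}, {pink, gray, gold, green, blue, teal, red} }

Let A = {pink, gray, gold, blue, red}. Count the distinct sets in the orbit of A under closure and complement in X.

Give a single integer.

12

cl via duality: int({green, teal}) = {green}, so X∖{green} = {pink, gray, gold, blue, teal, red}
Write k for closure, c for complement:
  1. A     = {pink, gray, gold, blue, red}
  2. kA    = {pink, gray, gold, blue, teal, red}
  3. cA    = {green, teal}
  4. ckA   = {green}
  5. kcA   = {gold, green, blue, teal, red}
  6. kckA  = {gold, green, red}
  7. ckcA  = {pink, gray}
  8. ckckA = {pink, gray, blue, teal}
  9. kckcA = {pink, gray, red}
  10. kckckA = {pink, gray, blue, teal, red}
  11. ckckcA = {gold, green, blue, teal}
  12. ckckckA = {gold, green}
applying k or c yields no new set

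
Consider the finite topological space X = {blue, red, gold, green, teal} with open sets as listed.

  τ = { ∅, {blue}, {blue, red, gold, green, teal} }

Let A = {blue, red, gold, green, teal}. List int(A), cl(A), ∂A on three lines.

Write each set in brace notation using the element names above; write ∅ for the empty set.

open subsets of A: ∅, {blue}, {blue, red, gold, green, teal}; so int(A) = {blue, red, gold, green, teal}
closure: X∖int(X∖A) = X∖∅ = {blue, red, gold, green, teal}
∂A = {blue, red, gold, green, teal} minus {blue, red, gold, green, teal} = ∅

int(A) = {blue, red, gold, green, teal}
cl(A)  = {blue, red, gold, green, teal}
∂A     = ∅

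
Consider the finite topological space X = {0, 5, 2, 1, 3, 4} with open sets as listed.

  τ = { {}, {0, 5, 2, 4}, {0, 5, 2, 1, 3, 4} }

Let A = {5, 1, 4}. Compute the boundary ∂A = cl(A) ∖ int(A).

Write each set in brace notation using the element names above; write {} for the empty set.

{0, 5, 2, 1, 3, 4}

U open, U⊆A: {}. int(A) = ⋃ = {}
X∖A={0, 2, 3}, int(X∖A)={}, hence cl(A)={0, 5, 2, 1, 3, 4}
∂A: remove int from cl → {0, 5, 2, 1, 3, 4}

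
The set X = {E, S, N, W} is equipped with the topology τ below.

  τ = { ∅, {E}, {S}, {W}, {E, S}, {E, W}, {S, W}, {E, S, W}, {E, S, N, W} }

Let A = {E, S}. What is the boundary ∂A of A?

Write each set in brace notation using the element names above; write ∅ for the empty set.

opens ⊆ A: ∅, {S}, {E}, {E, S}; union → int = {E, S}
complement {N, W}; its interior {W}; cl(A) = X∖{W} = {E, S, N}
boundary = {E, S, N} ∖ {E, S} = {N}

{N}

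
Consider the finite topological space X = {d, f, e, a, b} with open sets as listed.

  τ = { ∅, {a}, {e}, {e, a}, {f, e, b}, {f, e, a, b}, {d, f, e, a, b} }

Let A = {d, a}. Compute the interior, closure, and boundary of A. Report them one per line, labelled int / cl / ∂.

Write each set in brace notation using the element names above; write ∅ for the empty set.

int(A) = {a}
cl(A)  = {d, a}
∂A     = {d}

U open, U⊆A: ∅, {a}. int(A) = ⋃ = {a}
X∖A={f, e, b}, int(X∖A)={f, e, b}, hence cl(A)={d, a}
∂A: remove int from cl → {d}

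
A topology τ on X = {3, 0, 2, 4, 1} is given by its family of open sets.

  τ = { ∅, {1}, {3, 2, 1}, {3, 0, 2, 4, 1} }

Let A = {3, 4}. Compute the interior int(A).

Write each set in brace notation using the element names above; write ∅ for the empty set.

U open, U⊆A: ∅. int(A) = ⋃ = ∅

∅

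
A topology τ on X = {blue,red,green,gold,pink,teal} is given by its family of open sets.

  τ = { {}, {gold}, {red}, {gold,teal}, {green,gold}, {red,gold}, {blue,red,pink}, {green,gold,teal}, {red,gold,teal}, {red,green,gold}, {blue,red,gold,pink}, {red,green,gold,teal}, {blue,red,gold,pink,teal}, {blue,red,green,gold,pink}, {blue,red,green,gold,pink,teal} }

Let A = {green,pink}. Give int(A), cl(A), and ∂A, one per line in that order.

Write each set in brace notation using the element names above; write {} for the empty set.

int(A) = {}
cl(A)  = {blue,green,pink}
∂A     = {blue,green,pink}

U open, U⊆A: {}. int(A) = ⋃ = {}
X∖A={blue,red,gold,teal}, int(X∖A)={red,gold,teal}, hence cl(A)={blue,green,pink}
∂A: remove int from cl → {blue,green,pink}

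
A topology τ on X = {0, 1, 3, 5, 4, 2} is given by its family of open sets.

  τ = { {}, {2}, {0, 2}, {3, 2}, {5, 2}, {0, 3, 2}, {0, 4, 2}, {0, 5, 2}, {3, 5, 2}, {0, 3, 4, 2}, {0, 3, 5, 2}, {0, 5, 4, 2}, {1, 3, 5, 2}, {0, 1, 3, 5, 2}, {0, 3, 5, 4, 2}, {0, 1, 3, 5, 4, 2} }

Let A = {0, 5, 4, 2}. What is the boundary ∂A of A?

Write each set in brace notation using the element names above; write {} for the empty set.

U open, U⊆A: {}, {2}, {5, 2}, {0, 2}, {0, 4, 2}, {0, 5, 2}, {0, 5, 4, 2}. int(A) = ⋃ = {0, 5, 4, 2}
X∖A={1, 3}, int(X∖A)={}, hence cl(A)={0, 1, 3, 5, 4, 2}
∂A: remove int from cl → {1, 3}

{1, 3}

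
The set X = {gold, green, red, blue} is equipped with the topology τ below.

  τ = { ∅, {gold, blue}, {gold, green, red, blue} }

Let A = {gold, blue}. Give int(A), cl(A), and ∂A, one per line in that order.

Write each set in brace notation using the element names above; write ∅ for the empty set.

int(A) = {gold, blue}
cl(A)  = {gold, green, red, blue}
∂A     = {green, red}

interior: largest open inside A is {gold, blue} (from ∅, {gold, blue})
cl via duality: int({green, red}) = ∅, so X∖∅ = {gold, green, red, blue}
cl∖int = {green, red}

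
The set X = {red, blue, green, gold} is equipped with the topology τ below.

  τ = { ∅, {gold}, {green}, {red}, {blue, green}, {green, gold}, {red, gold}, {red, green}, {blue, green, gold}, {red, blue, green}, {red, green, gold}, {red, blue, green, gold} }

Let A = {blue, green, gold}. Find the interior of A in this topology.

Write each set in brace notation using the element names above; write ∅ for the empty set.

opens ⊆ A: ∅, {gold}, {green}, {green, gold}, {blue, green}, {blue, green, gold}; union → int = {blue, green, gold}

{blue, green, gold}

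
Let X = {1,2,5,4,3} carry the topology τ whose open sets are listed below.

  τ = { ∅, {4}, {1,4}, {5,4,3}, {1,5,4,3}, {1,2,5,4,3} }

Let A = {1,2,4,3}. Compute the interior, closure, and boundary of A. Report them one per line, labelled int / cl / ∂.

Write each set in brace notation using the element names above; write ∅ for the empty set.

int(A) = {1,4}
cl(A)  = {1,2,5,4,3}
∂A     = {2,5,3}

U open, U⊆A: ∅, {4}, {1,4}. int(A) = ⋃ = {1,4}
X∖A={5}, int(X∖A)=∅, hence cl(A)={1,2,5,4,3}
∂A: remove int from cl → {2,5,3}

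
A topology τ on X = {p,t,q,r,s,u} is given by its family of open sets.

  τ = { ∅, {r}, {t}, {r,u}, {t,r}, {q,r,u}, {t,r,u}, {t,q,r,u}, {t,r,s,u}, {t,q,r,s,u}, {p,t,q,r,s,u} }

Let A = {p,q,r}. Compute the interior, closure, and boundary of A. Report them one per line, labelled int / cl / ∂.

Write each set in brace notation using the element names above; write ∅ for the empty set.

open subsets of A: ∅, {r}; so int(A) = {r}
closure: X∖int(X∖A) = X∖{t} = {p,q,r,s,u}
∂A = {p,q,r,s,u} minus {r} = {p,q,s,u}

int(A) = {r}
cl(A)  = {p,q,r,s,u}
∂A     = {p,q,s,u}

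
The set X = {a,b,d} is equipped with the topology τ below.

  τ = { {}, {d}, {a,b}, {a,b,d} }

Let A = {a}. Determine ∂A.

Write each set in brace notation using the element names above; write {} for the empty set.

open subsets of A: {}; so int(A) = {}
closure: X∖int(X∖A) = X∖{d} = {a,b}
∂A = {a,b} minus {} = {a,b}

{a,b}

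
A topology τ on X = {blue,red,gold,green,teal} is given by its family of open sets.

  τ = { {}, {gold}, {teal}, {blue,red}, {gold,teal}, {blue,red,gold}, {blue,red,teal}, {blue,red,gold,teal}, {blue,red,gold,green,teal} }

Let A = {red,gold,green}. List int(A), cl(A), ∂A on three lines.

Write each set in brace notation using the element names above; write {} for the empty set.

U open, U⊆A: {}, {gold}. int(A) = ⋃ = {gold}
X∖A={blue,teal}, int(X∖A)={teal}, hence cl(A)={blue,red,gold,green}
∂A: remove int from cl → {blue,red,green}

int(A) = {gold}
cl(A)  = {blue,red,gold,green}
∂A     = {blue,red,green}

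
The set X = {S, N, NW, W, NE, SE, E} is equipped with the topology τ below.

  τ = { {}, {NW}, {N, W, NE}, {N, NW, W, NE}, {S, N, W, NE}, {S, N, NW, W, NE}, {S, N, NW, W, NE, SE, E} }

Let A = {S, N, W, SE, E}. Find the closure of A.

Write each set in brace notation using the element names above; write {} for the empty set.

X∖A={NW, NE}, int(X∖A)={NW}, hence cl(A)={S, N, W, NE, SE, E}

{S, N, W, NE, SE, E}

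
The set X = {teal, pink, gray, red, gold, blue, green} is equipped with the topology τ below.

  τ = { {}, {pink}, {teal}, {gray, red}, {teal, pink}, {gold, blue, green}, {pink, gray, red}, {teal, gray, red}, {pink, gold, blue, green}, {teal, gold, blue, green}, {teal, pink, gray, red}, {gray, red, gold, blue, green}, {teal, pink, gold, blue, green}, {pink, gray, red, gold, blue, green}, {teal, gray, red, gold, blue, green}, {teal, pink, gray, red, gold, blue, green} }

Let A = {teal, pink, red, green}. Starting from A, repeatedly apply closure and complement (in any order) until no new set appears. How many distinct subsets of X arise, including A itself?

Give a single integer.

complement {gray, gold, blue}; its interior {}; cl(A) = X∖{} = {teal, pink, gray, red, gold, blue, green}
With k = closure, c = complement:
  1. A     = {teal, pink, red, green}
  2. kA    = {teal, pink, gray, red, gold, blue, green}
  3. cA    = {gray, gold, blue}
  4. ckA   = {}
  5. kcA   = {gray, red, gold, blue, green}
  6. ckcA  = {teal, pink}
k, c of each give nothing new

6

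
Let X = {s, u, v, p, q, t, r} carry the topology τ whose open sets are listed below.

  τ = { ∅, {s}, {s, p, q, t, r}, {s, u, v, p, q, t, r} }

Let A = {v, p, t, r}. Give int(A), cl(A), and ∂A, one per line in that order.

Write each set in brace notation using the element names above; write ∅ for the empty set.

int(A) = ∅
cl(A)  = {u, v, p, q, t, r}
∂A     = {u, v, p, q, t, r}

interior: largest open inside A is ∅ (from ∅)
cl via duality: int({s, u, q}) = {s}, so X∖{s} = {u, v, p, q, t, r}
cl∖int = {u, v, p, q, t, r}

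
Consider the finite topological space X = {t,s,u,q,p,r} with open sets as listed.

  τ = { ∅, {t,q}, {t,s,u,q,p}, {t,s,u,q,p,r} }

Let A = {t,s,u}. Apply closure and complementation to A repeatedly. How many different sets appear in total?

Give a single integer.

4

X∖A={q,p,r}, int(X∖A)=∅, hence cl(A)={t,s,u,q,p,r}
Orbit (k=closure, c=complement):
  1. A     = {t,s,u}
  2. kA    = {t,s,u,q,p,r}
  3. cA    = {q,p,r}
  4. ckA   = ∅
(closed under both — stop)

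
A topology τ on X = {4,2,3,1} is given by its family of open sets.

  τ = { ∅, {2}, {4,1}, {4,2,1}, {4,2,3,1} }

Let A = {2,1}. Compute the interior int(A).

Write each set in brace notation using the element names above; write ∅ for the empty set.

U open, U⊆A: ∅, {2}. int(A) = ⋃ = {2}

{2}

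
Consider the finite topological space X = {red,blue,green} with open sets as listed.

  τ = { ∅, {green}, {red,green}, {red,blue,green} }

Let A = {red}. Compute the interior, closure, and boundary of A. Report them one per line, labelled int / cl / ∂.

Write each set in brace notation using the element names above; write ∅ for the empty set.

U open, U⊆A: ∅. int(A) = ⋃ = ∅
X∖A={blue,green}, int(X∖A)={green}, hence cl(A)={red,blue}
∂A: remove int from cl → {red,blue}

int(A) = ∅
cl(A)  = {red,blue}
∂A     = {red,blue}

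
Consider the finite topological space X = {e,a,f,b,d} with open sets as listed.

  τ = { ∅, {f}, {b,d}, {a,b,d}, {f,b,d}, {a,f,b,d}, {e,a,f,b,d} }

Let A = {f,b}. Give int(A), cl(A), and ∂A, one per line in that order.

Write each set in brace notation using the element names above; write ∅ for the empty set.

open subsets of A: ∅, {f}; so int(A) = {f}
closure: X∖int(X∖A) = X∖∅ = {e,a,f,b,d}
∂A = {e,a,f,b,d} minus {f} = {e,a,b,d}

int(A) = {f}
cl(A)  = {e,a,f,b,d}
∂A     = {e,a,b,d}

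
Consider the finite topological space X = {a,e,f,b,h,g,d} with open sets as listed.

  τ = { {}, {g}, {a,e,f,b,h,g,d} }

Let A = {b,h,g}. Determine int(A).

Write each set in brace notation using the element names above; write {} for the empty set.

interior: largest open inside A is {g} (from {}, {g})

{g}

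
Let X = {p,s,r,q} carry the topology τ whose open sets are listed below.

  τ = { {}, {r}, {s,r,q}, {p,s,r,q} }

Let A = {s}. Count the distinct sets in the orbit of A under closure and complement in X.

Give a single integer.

X∖A={p,r,q}, int(X∖A)={r}, hence cl(A)={p,s,q}
Orbit (k=closure, c=complement):
  1. A     = {s}
  2. kA    = {p,s,q}
  3. cA    = {p,r,q}
  4. ckA   = {r}
  5. kcA   = {p,s,r,q}
  6. ckcA  = {}
(closed under both — stop)

6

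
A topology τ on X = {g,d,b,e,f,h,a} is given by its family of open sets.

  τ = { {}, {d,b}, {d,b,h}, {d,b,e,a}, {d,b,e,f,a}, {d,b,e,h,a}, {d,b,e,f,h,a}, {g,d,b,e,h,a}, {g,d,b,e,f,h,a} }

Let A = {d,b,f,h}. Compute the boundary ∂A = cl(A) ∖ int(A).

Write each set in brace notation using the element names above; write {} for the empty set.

{g,e,f,a}

U open, U⊆A: {}, {d,b}, {d,b,h}. int(A) = ⋃ = {d,b,h}
X∖A={g,e,a}, int(X∖A)={}, hence cl(A)={g,d,b,e,f,h,a}
∂A: remove int from cl → {g,e,f,a}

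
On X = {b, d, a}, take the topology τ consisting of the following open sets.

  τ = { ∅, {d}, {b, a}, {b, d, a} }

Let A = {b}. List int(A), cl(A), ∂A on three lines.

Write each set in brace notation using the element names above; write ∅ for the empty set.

int(A) = ∅
cl(A)  = {b, a}
∂A     = {b, a}

opens ⊆ A: ∅; union → int = ∅
complement {d, a}; its interior {d}; cl(A) = X∖{d} = {b, a}
boundary = {b, a} ∖ ∅ = {b, a}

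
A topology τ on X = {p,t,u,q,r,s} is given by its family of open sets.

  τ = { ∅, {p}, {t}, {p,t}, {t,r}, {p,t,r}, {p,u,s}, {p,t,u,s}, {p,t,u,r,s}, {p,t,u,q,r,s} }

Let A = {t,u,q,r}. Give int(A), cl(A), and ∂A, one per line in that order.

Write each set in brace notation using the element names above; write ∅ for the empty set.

int(A) = {t,r}
cl(A)  = {t,u,q,r,s}
∂A     = {u,q,s}

U open, U⊆A: ∅, {t}, {t,r}. int(A) = ⋃ = {t,r}
X∖A={p,s}, int(X∖A)={p}, hence cl(A)={t,u,q,r,s}
∂A: remove int from cl → {u,q,s}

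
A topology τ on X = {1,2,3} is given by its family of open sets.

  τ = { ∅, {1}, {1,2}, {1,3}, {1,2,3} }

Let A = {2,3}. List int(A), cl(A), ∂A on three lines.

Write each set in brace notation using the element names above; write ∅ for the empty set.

int(A) = ∅
cl(A)  = {2,3}
∂A     = {2,3}

open subsets of A: ∅; so int(A) = ∅
closure: X∖int(X∖A) = X∖{1} = {2,3}
∂A = {2,3} minus ∅ = {2,3}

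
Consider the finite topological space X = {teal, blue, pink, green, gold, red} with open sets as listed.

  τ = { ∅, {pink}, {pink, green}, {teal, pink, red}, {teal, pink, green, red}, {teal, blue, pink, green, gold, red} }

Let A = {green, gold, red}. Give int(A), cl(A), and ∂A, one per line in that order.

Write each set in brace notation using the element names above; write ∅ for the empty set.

int(A) = ∅
cl(A)  = {teal, blue, green, gold, red}
∂A     = {teal, blue, green, gold, red}

open subsets of A: ∅; so int(A) = ∅
closure: X∖int(X∖A) = X∖{pink} = {teal, blue, green, gold, red}
∂A = {teal, blue, green, gold, red} minus ∅ = {teal, blue, green, gold, red}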